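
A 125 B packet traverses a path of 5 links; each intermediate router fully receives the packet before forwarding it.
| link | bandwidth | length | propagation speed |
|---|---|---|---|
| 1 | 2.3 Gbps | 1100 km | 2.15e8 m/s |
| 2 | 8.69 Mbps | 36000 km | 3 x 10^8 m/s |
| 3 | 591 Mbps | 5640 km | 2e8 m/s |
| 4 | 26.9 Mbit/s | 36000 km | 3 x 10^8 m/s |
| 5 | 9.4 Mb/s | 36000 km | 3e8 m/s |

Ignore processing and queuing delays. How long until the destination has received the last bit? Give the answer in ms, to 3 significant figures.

394 ms

L = 125 × 8 = 1000 bits.
Transmission delays (L/R per hop): 0.000434783, 0.115075, 0.00169205, 0.0371747, 0.106383 ms; sum = 0.260759 ms.
Propagation delays (d/s per hop): 5.11628, 120, 28.2, 120, 120 ms; sum = 393.316 ms.
End-to-end = 394 ms.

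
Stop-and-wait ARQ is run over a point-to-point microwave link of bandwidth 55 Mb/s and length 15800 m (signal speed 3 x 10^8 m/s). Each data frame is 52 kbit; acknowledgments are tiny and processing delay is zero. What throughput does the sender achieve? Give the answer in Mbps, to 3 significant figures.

49.5 Mbps

t_tx = L/R = 52000/55000000 = 0.000945455 s.
t_prop = 15800/300000000 = 5.26667e-05 s; RTT = 0.000105333 s.
Cycle = t_tx + RTT = 0.00105079 s.
Throughput = L / cycle = 52000 / 0.00105079 = 49.5 Mbps.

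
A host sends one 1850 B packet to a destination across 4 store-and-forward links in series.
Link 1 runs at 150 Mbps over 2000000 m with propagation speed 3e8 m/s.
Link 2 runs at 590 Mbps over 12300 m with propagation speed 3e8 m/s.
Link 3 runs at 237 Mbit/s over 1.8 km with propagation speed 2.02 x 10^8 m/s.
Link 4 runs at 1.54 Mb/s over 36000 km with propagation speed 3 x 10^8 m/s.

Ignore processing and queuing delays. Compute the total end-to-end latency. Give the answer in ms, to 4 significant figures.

L = 1850 × 8 = 14800 bits.
Transmission delays (L/R per hop): 0.0986667, 0.0250847, 0.0624473, 9.61039 ms; sum = 9.79659 ms.
Propagation delays (d/s per hop): 6.66667, 0.041, 0.00891089, 120 ms; sum = 126.717 ms.
End-to-end = 136.5 ms.

136.5 ms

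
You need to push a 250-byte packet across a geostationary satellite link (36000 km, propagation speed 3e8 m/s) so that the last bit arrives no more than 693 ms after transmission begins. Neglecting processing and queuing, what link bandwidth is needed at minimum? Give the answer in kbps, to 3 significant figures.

L = 2000 bits.
Propagation delay = 36000000 / 300000000 = 120 ms.
Transmission budget = 693 − 120 = 573 ms.
R ≥ L / t_tx = 2000 bits / 0.573 s = 3.49 kbps.

3.49 kbps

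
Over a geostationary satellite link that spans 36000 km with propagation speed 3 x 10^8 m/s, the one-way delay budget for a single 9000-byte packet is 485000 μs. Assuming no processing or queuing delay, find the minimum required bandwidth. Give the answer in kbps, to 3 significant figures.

197 kbps

L = 72000 bits.
Propagation delay = 36000000 / 300000000 = 120000 μs.
Transmission budget = 485000 − 120000 = 365000 μs.
R ≥ L / t_tx = 72000 bits / 0.365 s = 197 kbps.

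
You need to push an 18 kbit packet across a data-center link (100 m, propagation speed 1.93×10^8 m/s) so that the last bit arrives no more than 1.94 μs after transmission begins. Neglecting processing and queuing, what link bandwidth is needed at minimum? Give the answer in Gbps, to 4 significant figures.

12.66 Gbps

Propagation delay = 100 / 193000000 = 0.518135 μs.
Transmission budget = 1.94 − 0.518135 = 1.42187 μs.
R ≥ L / t_tx = 18000 bits / 1.42187e-06 s = 12.66 Gbps.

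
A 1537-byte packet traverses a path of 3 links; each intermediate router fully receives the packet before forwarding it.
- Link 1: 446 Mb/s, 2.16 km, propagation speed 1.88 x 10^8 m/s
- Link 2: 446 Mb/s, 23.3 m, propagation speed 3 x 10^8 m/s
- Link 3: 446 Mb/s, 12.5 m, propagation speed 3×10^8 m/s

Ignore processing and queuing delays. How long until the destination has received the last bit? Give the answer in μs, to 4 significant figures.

94.32 μs

L = 1537 × 8 = 12296 bits.
Transmission delay per hop = L/R = 12296/446000000 = 27.5695 μs; 3 hops → 82.7085 μs.
Propagation delays (d/s per hop): 11.4894, 0.0776667, 0.0416667 μs; sum = 11.6087 μs.
End-to-end = 94.32 μs.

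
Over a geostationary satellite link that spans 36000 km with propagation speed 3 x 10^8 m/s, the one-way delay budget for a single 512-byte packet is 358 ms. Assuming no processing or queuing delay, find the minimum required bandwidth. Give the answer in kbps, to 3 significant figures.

17.2 kbps

L = 4096 bits.
Propagation delay = 36000000 / 300000000 = 120 ms.
Transmission budget = 358 − 120 = 238 ms.
R ≥ L / t_tx = 4096 bits / 0.238 s = 17.2 kbps.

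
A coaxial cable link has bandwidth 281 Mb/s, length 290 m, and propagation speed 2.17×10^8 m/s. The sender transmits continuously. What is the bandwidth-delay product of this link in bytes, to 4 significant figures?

46.94 bytes

Propagation delay = 290 / 217000000 = 1.33641e-06 s.
BDP = R × t_prop = 281000000 × 1.33641e-06 = 375.53 bits.
In bytes: 375.53/8 = 46.94 bytes.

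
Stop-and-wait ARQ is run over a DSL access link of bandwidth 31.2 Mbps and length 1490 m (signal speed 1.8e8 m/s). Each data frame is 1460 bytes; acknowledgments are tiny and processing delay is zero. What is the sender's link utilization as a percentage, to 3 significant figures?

95.8 %

t_tx = L/R = 11680/31200000 = 0.000374359 s.
t_prop = 1490/180000000 = 8.27778e-06 s; RTT = 1.65556e-05 s.
Cycle = t_tx + RTT = 0.000390915 s.
Utilization = t_tx / cycle = 0.000374359/0.000390915 = 95.8 %.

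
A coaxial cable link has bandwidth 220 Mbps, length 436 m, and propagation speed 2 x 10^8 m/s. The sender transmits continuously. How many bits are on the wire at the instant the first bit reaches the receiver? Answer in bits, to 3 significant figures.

Propagation delay = 436 / 200000000 = 2.18e-06 s.
BDP = R × t_prop = 220000000 × 2.18e-06 = 479.6 bits.

480 bits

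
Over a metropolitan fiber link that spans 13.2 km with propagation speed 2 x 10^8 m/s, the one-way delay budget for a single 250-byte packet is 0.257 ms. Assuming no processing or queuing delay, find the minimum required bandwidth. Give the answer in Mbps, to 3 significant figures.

10.5 Mbps

L = 2000 bits.
Propagation delay = 13200 / 200000000 = 0.066 ms.
Transmission budget = 0.257 − 0.066 = 0.191 ms.
R ≥ L / t_tx = 2000 bits / 0.000191 s = 10.5 Mbps.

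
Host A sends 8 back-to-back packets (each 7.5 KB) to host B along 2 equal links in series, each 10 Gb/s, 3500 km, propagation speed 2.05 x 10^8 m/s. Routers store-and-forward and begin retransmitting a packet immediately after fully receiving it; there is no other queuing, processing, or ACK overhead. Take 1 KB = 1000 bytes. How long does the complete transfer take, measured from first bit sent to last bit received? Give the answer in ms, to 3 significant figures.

Per-hop transmission t_tx = L/R = 60000/10000000000 = 0.006 ms.
Per-hop propagation t_prop = 3500000/2.05e+08 = 17.0732 ms.
Pipeline fill: first packet needs 2·t_tx to clear all hops; remaining 7 packets each add one t_tx.
Total = (2+8-1)·t_tx + 2·t_prop = 9·0.006 + 2·17.0732 = 34.2 ms.

34.2 ms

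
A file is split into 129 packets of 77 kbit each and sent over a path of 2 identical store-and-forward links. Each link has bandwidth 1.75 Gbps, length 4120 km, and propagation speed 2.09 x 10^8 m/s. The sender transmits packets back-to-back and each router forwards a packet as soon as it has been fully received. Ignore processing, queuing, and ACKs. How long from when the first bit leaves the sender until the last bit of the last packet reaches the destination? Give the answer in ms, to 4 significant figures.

45.15 ms

Per-hop transmission t_tx = L/R = 77000/1750000000 = 0.044 ms.
Per-hop propagation t_prop = 4120000/209000000 = 19.7129 ms.
Pipeline fill: first packet needs 2·t_tx to clear all hops; remaining 128 packets each add one t_tx.
Total = (2+129-1)·t_tx + 2·t_prop = 130·0.044 + 2·19.7129 = 45.15 ms.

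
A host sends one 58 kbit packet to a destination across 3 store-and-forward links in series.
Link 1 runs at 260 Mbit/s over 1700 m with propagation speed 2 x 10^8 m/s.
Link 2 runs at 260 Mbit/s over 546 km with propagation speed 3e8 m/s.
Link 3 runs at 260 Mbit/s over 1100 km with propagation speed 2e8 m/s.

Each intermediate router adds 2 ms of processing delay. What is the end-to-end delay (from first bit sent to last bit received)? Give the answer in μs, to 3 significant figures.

L = 58000 bits.
Transmission delay per hop = L/R = 58000/260000000 = 223.077 μs; 3 hops → 669.231 μs.
Propagation delays (d/s per hop): 8.5, 1820, 5500 μs; sum = 7328.5 μs.
Processing at 2 router(s): 2 × 2 ms = 4000 μs.
End-to-end = 12000 μs.

12000 μs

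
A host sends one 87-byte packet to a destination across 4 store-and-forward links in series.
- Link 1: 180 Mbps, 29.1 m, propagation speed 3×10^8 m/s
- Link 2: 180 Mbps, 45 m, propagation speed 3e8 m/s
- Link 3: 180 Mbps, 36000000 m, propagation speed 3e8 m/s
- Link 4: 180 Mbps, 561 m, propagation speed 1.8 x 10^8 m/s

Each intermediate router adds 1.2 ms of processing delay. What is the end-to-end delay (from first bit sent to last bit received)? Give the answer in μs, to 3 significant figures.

L = 87 × 8 = 696 bits.
Transmission delay per hop = L/R = 696/180000000 = 3.86667 μs; 4 hops → 15.4667 μs.
Propagation delays (d/s per hop): 0.097, 0.15, 120000, 3.11667 μs; sum = 120003 μs.
Processing at 3 router(s): 3 × 1.2 ms = 3600 μs.
End-to-end = 124000 μs.

124000 μs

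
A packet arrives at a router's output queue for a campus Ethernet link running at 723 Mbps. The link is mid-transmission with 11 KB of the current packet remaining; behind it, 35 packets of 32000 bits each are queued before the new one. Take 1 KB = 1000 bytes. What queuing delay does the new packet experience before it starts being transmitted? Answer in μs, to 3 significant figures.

Each queued packet: L/R = 32000/723000000 = 44.26 μs.
35 queued → 1549.1 μs.
Plus remaining 88000 bits of current packet: 121.715 μs.
Queuing delay = 1670 μs.

1670 μs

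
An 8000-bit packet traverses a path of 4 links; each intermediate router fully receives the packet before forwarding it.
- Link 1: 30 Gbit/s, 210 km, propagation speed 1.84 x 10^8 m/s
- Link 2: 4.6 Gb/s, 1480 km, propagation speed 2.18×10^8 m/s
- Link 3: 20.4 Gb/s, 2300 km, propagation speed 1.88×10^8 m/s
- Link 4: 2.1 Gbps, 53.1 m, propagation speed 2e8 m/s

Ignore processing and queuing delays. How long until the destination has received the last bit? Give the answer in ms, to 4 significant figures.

Transmission delays (L/R per hop): 0.000266667, 0.00173913, 0.000392157, 0.00380952 ms; sum = 0.00620748 ms.
Propagation delays (d/s per hop): 1.1413, 6.78899, 12.234, 0.0002655 ms; sum = 20.1646 ms.
End-to-end = 20.17 ms.

20.17 ms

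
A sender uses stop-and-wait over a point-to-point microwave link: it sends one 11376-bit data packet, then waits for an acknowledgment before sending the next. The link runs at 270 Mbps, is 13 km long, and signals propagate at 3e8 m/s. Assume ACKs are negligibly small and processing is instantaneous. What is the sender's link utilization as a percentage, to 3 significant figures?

t_tx = L/R = 11376/270000000 = 4.21333e-05 s.
t_prop = 13000/300000000 = 4.33333e-05 s; RTT = 8.66667e-05 s.
Cycle = t_tx + RTT = 0.0001288 s.
Utilization = t_tx / cycle = 4.21333e-05/0.0001288 = 32.7 %.

32.7 %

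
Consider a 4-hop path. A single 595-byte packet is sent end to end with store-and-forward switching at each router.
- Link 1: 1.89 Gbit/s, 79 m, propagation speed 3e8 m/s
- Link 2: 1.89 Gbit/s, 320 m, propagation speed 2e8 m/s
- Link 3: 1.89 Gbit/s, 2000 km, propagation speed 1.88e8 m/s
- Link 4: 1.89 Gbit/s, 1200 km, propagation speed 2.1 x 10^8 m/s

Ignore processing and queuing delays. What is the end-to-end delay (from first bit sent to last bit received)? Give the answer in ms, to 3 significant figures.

16.4 ms

L = 595 × 8 = 4760 bits.
Transmission delay per hop = L/R = 4760/1890000000 = 0.00251852 ms; 4 hops → 0.0100741 ms.
Propagation delays (d/s per hop): 0.000263333, 0.0016, 10.6383, 5.71429 ms; sum = 16.3544 ms.
End-to-end = 16.4 ms.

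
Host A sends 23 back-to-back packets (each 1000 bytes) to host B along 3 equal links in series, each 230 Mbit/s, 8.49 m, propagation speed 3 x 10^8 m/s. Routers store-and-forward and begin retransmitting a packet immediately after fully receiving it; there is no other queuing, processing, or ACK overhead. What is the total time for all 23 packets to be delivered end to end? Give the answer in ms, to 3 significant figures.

Per-hop transmission t_tx = L/R = 8000/230000000 = 0.0347826 ms.
Per-hop propagation t_prop = 8.49/300000000 = 2.83e-05 ms.
Pipeline fill: first packet needs 3·t_tx to clear all hops; remaining 22 packets each add one t_tx.
Total = (3+23-1)·t_tx + 3·t_prop = 25·0.0347826 + 3·2.83e-05 = 0.870 ms.

0.870 ms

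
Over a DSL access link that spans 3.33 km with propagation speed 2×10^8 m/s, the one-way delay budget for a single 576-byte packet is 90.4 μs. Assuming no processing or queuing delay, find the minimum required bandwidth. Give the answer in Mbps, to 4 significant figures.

L = 4608 bits.
Propagation delay = 3330 / 200000000 = 16.65 μs.
Transmission budget = 90.4 − 16.65 = 73.75 μs.
R ≥ L / t_tx = 4608 bits / 7.375e-05 s = 62.48 Mbps.

62.48 Mbps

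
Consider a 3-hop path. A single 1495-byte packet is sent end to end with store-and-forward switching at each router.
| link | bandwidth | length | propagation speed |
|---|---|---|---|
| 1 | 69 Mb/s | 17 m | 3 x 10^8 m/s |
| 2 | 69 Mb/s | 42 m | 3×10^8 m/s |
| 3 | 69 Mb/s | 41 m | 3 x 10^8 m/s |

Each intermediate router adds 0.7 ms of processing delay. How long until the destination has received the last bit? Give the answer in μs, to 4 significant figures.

L = 1495 × 8 = 11960 bits.
Transmission delay per hop = L/R = 11960/69000000 = 173.333 μs; 3 hops → 520 μs.
Propagation delays (d/s per hop): 0.0566667, 0.14, 0.136667 μs; sum = 0.333333 μs.
Processing at 2 router(s): 2 × 0.7 ms = 1400 μs.
End-to-end = 1920 μs.

1920 μs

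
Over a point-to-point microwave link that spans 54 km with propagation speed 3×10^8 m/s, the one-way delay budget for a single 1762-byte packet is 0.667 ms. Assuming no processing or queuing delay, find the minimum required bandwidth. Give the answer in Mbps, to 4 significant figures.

L = 14096 bits.
Propagation delay = 54000 / 300000000 = 0.18 ms.
Transmission budget = 0.667 − 0.18 = 0.487 ms.
R ≥ L / t_tx = 14096 bits / 0.000487 s = 28.94 Mbps.

28.94 Mbps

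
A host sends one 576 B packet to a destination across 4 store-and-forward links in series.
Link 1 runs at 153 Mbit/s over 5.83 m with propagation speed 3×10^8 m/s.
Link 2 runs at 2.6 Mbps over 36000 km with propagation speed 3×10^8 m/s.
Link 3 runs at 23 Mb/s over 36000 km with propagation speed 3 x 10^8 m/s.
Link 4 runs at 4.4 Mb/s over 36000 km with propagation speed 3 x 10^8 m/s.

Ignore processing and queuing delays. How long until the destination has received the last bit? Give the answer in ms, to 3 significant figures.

363 ms

L = 576 × 8 = 4608 bits.
Transmission delays (L/R per hop): 0.0301176, 1.77231, 0.200348, 1.04727 ms; sum = 3.05005 ms.
Propagation delays (d/s per hop): 1.94333e-05, 120, 120, 120 ms; sum = 360 ms.
End-to-end = 363 ms.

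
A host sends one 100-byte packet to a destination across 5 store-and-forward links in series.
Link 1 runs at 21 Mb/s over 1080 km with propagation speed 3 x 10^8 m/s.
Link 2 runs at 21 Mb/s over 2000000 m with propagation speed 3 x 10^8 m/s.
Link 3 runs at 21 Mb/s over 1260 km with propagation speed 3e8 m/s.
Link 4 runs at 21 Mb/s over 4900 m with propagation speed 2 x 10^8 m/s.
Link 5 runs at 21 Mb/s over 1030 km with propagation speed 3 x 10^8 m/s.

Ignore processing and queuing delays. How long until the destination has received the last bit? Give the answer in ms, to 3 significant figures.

18.1 ms

L = 100 × 8 = 800 bits.
Transmission delay per hop = L/R = 800/21000000 = 0.0380952 ms; 5 hops → 0.190476 ms.
Propagation delays (d/s per hop): 3.6, 6.66667, 4.2, 0.0245, 3.43333 ms; sum = 17.9245 ms.
End-to-end = 18.1 ms.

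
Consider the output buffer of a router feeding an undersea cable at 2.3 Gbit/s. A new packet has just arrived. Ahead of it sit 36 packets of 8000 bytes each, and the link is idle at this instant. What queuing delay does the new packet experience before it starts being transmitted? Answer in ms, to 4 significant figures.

1.002 ms

Each queued packet: L/R = 64000/2300000000 = 0.0278261 ms.
36 queued → 1.00174 ms.
Queuing delay = 1.002 ms.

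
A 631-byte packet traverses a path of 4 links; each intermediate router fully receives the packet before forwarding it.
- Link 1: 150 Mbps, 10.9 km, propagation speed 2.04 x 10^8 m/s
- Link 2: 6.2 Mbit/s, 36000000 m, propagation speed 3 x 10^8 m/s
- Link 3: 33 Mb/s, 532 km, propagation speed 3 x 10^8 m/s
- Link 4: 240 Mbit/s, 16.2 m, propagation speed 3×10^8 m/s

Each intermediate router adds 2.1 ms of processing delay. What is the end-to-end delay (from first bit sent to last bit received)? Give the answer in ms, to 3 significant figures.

129 ms

L = 631 × 8 = 5048 bits.
Transmission delays (L/R per hop): 0.0336533, 0.814194, 0.15297, 0.0210333 ms; sum = 1.02185 ms.
Propagation delays (d/s per hop): 0.0534314, 120, 1.77333, 5.4e-05 ms; sum = 121.827 ms.
Processing at 3 router(s): 3 × 2.1 ms = 6.3 ms.
End-to-end = 129 ms.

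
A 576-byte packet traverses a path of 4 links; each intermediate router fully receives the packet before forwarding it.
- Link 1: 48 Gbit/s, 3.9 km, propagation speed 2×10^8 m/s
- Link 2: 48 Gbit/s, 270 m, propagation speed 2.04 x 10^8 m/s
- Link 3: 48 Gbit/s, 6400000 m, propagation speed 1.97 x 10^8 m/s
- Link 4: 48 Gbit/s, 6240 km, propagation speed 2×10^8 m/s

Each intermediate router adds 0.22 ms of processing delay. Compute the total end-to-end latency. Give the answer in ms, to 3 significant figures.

64.4 ms

L = 576 × 8 = 4608 bits.
Transmission delay per hop = L/R = 4608/48000000000 = 9.6e-05 ms; 4 hops → 0.000384 ms.
Propagation delays (d/s per hop): 0.0195, 0.00132353, 32.4873, 31.2 ms; sum = 63.7081 ms.
Processing at 3 router(s): 3 × 0.22 ms = 0.66 ms.
End-to-end = 64.4 ms.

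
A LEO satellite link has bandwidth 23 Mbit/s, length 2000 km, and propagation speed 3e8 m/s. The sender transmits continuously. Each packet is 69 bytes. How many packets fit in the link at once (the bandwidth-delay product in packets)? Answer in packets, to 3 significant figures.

Propagation delay = 2000000 / 300000000 = 0.00666667 s.
BDP = R × t_prop = 23000000 × 0.00666667 = 153333 bits.
In packets of 552 bits: 278 packets.

278 packets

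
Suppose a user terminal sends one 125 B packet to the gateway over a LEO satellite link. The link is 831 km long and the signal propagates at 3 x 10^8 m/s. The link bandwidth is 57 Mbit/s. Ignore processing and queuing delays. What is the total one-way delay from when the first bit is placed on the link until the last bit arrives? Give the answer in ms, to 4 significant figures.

L = 125 × 8 = 1000 bits.
Transmission delay = L/R = 1000 / 57000000 = 0.0175439 ms.
Propagation delay = d/s = 831000 m / 300000000 m/s = 2.77 ms.
Total = 2.788 ms.

2.788 ms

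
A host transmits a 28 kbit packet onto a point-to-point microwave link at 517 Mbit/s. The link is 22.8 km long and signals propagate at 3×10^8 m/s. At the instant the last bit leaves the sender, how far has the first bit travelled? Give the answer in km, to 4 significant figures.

t_tx = L/R = 28000/517000000 = 5.41586e-05 s.
Distance = s × t_tx = 300000000 × 5.41586e-05 = 16.25 km.

16.25 km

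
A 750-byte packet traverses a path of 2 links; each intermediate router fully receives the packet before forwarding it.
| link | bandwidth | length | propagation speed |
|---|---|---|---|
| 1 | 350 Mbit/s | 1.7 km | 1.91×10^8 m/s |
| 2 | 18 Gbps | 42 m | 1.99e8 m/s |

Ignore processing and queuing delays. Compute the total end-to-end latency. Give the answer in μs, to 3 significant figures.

L = 750 × 8 = 6000 bits.
Transmission delays (L/R per hop): 17.1429, 0.333333 μs; sum = 17.4762 μs.
Propagation delays (d/s per hop): 8.90052, 0.211055 μs; sum = 9.11158 μs.
End-to-end = 26.6 μs.

26.6 μs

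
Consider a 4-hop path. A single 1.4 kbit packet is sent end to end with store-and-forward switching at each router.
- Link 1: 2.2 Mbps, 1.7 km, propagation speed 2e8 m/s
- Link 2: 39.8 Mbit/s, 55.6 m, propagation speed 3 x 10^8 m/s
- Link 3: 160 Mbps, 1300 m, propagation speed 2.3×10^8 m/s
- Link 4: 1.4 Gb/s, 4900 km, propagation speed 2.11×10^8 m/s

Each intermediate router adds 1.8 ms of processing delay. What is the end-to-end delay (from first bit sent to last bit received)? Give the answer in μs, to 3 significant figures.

L = 1400 bits.
Transmission delays (L/R per hop): 636.364, 35.1759, 8.75, 1 μs; sum = 681.29 μs.
Propagation delays (d/s per hop): 8.5, 0.185333, 5.65217, 23222.7 μs; sum = 23237.1 μs.
Processing at 3 router(s): 3 × 1.8 ms = 5400 μs.
End-to-end = 29300 μs.

29300 μs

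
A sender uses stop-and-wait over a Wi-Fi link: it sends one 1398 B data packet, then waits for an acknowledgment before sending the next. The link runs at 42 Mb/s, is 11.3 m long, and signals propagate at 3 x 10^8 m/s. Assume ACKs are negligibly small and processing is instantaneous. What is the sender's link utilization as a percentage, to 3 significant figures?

100 %

t_tx = L/R = 11184/42000000 = 0.000266286 s.
t_prop = 11.3/300000000 = 3.76667e-08 s; RTT = 7.53333e-08 s.
Cycle = t_tx + RTT = 0.000266361 s.
Utilization = t_tx / cycle = 0.000266286/0.000266361 = 100 %.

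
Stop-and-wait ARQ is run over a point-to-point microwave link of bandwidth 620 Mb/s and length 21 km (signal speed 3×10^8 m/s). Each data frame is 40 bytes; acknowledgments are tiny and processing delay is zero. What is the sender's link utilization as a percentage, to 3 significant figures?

0.367 %

t_tx = L/R = 320/620000000 = 5.16129e-07 s.
t_prop = 21000/300000000 = 7e-05 s; RTT = 0.00014 s.
Cycle = t_tx + RTT = 0.000140516 s.
Utilization = t_tx / cycle = 5.16129e-07/0.000140516 = 0.367 %.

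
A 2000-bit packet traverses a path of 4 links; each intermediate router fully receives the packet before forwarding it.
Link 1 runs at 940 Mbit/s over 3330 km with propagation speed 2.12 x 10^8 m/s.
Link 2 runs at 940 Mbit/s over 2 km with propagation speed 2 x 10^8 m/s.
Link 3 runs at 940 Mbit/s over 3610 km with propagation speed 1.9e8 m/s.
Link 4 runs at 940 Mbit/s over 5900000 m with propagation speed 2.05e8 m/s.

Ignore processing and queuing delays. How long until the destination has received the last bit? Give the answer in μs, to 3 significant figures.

Transmission delay per hop = L/R = 2000/940000000 = 2.12766 μs; 4 hops → 8.51064 μs.
Propagation delays (d/s per hop): 15707.5, 10, 19000, 28780.5 μs; sum = 63498 μs.
End-to-end = 63500 μs.

63500 μs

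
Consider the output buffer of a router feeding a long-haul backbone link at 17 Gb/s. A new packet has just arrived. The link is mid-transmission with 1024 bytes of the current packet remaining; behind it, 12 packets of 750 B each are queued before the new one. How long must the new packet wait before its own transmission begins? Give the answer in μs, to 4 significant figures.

Each queued packet: L/R = 6000/17000000000 = 0.352941 μs.
12 queued → 4.23529 μs.
Plus remaining 8192 bits of current packet: 0.481882 μs.
Queuing delay = 4.717 μs.

4.717 μs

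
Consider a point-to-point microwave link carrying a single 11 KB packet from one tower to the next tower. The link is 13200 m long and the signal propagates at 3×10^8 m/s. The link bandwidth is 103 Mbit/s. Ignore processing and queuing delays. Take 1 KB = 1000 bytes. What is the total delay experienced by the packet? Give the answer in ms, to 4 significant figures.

L = 88000 bits.
Transmission delay = L/R = 88000 / 103000000 = 0.854369 ms.
Propagation delay = d/s = 13200 m / 300000000 m/s = 0.044 ms.
Total = 0.8984 ms.

0.8984 ms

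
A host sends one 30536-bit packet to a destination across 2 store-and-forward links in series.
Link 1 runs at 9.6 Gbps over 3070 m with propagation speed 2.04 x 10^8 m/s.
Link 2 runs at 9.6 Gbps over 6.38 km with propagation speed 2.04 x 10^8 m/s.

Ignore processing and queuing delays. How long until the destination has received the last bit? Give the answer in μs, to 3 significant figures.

52.7 μs

Transmission delay per hop = L/R = 30536/9600000000 = 3.18083 μs; 2 hops → 6.36167 μs.
Propagation delays (d/s per hop): 15.049, 31.2745 μs; sum = 46.3235 μs.
End-to-end = 52.7 μs.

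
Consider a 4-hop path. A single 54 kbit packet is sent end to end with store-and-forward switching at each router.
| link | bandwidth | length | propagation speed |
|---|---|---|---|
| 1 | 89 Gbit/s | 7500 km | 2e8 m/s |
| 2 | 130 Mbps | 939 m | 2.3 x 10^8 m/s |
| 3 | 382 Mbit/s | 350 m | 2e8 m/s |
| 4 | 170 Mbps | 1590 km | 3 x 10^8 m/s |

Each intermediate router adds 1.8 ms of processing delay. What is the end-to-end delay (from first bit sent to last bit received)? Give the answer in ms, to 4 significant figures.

L = 54000 bits.
Transmission delays (L/R per hop): 0.000606742, 0.415385, 0.141361, 0.317647 ms; sum = 0.875 ms.
Propagation delays (d/s per hop): 37.5, 0.00408261, 0.00175, 5.3 ms; sum = 42.8058 ms.
Processing at 3 router(s): 3 × 1.8 ms = 5.4 ms.
End-to-end = 49.08 ms.

49.08 ms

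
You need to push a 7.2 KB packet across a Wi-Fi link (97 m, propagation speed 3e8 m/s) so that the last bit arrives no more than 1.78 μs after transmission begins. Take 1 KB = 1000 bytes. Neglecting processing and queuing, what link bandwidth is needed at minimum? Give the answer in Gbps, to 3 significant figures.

L = 57600 bits.
Propagation delay = 97 / 300000000 = 0.323333 μs.
Transmission budget = 1.78 − 0.323333 = 1.45667 μs.
R ≥ L / t_tx = 57600 bits / 1.45667e-06 s = 39.5 Gbps.

39.5 Gbps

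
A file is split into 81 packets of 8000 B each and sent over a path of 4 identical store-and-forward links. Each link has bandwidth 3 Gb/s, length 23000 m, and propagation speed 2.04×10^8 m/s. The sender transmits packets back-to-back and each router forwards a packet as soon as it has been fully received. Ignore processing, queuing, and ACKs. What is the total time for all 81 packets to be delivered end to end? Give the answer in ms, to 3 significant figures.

2.24 ms

Per-hop transmission t_tx = L/R = 64000/3000000000 = 0.0213333 ms.
Per-hop propagation t_prop = 23000/204000000 = 0.112745 ms.
Pipeline fill: first packet needs 4·t_tx to clear all hops; remaining 80 packets each add one t_tx.
Total = (4+81-1)·t_tx + 4·t_prop = 84·0.0213333 + 4·0.112745 = 2.24 ms.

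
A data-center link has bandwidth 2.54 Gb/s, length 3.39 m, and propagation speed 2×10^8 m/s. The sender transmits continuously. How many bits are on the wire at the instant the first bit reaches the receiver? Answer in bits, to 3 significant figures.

43.1 bits

Propagation delay = 3.39 / 200000000 = 1.695e-08 s.
BDP = R × t_prop = 2540000000 × 1.695e-08 = 43.053 bits.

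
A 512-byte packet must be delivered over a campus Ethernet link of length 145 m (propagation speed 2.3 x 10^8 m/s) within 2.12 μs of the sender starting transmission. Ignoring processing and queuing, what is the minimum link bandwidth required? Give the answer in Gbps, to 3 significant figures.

L = 4096 bits.
Propagation delay = 145 / 2.3e+08 = 0.630435 μs.
Transmission budget = 2.12 − 0.630435 = 1.48957 μs.
R ≥ L / t_tx = 4096 bits / 1.48957e-06 s = 2.75 Gbps.

2.75 Gbps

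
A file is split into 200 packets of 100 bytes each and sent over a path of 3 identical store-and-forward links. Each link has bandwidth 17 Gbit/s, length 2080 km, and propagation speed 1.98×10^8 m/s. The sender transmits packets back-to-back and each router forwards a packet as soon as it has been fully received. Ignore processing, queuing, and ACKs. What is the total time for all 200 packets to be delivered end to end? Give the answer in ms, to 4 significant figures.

Per-hop transmission t_tx = L/R = 800/17000000000 = 4.70588e-05 ms.
Per-hop propagation t_prop = 2080000/198000000 = 10.5051 ms.
Pipeline fill: first packet needs 3·t_tx to clear all hops; remaining 199 packets each add one t_tx.
Total = (3+200-1)·t_tx + 3·t_prop = 202·4.70588e-05 + 3·10.5051 = 31.52 ms.

31.52 ms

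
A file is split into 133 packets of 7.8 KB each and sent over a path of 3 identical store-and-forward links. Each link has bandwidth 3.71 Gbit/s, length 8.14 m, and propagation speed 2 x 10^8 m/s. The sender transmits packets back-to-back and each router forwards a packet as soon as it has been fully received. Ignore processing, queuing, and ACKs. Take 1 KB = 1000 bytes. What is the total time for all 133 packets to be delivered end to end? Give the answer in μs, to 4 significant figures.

2271 μs

Per-hop transmission t_tx = L/R = 62400/3710000000 = 16.8194 μs.
Per-hop propagation t_prop = 8.14/200000000 = 0.0407 μs.
Pipeline fill: first packet needs 3·t_tx to clear all hops; remaining 132 packets each add one t_tx.
Total = (3+133-1)·t_tx + 3·t_prop = 135·16.8194 + 3·0.0407 = 2271 μs.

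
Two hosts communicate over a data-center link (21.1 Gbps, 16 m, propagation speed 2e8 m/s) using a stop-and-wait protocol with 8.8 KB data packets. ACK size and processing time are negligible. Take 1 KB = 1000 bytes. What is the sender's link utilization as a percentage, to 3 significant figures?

t_tx = L/R = 70400/21100000000 = 3.33649e-06 s.
t_prop = 16/200000000 = 8e-08 s; RTT = 1.6e-07 s.
Cycle = t_tx + RTT = 3.49649e-06 s.
Utilization = t_tx / cycle = 3.33649e-06/3.49649e-06 = 95.4 %.

95.4 %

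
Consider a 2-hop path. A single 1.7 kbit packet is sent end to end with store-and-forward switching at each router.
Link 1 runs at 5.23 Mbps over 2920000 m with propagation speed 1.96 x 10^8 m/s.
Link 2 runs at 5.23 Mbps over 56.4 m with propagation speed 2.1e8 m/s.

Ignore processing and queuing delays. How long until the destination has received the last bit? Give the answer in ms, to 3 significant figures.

15.5 ms

L = 1700 bits.
Transmission delay per hop = L/R = 1700/5230000 = 0.325048 ms; 2 hops → 0.650096 ms.
Propagation delays (d/s per hop): 14.898, 0.000268571 ms; sum = 14.8982 ms.
End-to-end = 15.5 ms.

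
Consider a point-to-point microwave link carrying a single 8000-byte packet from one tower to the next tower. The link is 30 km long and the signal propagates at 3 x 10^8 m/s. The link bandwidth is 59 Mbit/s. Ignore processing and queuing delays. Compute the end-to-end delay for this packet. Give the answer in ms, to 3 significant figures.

L = 8000 × 8 = 64000 bits.
Transmission delay = L/R = 64000 / 59000000 = 1.08475 ms.
Propagation delay = d/s = 30000 m / 300000000 m/s = 0.1 ms.
Total = 1.18 ms.

1.18 ms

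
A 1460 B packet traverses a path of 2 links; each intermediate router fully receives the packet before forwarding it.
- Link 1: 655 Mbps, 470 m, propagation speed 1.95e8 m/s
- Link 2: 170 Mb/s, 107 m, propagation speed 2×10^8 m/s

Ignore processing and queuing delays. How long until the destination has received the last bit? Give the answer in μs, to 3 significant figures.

L = 1460 × 8 = 11680 bits.
Transmission delays (L/R per hop): 17.8321, 68.7059 μs; sum = 86.5379 μs.
Propagation delays (d/s per hop): 2.41026, 0.535 μs; sum = 2.94526 μs.
End-to-end = 89.5 μs.

89.5 μs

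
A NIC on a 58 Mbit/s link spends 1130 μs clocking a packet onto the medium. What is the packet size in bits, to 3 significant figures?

L = R × t_tx = 58000000 b/s × 0.00113 s = 65540 bits.

65500 bits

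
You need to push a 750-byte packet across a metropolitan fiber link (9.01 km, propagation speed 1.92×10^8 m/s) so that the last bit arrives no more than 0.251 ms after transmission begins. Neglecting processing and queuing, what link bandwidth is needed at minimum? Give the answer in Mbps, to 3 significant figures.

L = 6000 bits.
Propagation delay = 9010 / 192000000 = 0.0469271 ms.
Transmission budget = 0.251 − 0.0469271 = 0.204073 ms.
R ≥ L / t_tx = 6000 bits / 0.000204073 s = 29.4 Mbps.

29.4 Mbps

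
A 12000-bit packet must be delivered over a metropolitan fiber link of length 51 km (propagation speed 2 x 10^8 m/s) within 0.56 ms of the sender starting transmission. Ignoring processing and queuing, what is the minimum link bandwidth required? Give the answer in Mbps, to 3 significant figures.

39.3 Mbps

Propagation delay = 51000 / 200000000 = 0.255 ms.
Transmission budget = 0.56 − 0.255 = 0.305 ms.
R ≥ L / t_tx = 12000 bits / 0.000305 s = 39.3 Mbps.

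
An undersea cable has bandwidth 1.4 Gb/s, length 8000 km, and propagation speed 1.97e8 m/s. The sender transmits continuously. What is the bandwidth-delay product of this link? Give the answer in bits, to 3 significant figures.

Propagation delay = 8000000 / 197000000 = 0.0406091 s.
BDP = R × t_prop = 1400000000 × 0.0406091 = 56852800 bits.

56900000 bits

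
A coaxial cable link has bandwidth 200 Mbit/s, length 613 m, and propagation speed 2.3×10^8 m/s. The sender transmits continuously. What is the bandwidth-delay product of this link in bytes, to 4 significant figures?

Propagation delay = 613 / 2.3e+08 = 2.66522e-06 s.
BDP = R × t_prop = 200000000 × 2.66522e-06 = 533.043 bits.
In bytes: 533.043/8 = 66.63 bytes.

66.63 bytes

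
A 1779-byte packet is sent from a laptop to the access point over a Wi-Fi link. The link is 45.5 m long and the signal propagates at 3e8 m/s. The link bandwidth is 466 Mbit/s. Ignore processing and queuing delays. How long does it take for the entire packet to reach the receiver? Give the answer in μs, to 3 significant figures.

L = 1779 × 8 = 14232 bits.
Transmission delay = L/R = 14232 / 466000000 = 30.5408 μs.
Propagation delay = d/s = 45.5 m / 300000000 m/s = 0.151667 μs.
Total = 30.7 μs.

30.7 μs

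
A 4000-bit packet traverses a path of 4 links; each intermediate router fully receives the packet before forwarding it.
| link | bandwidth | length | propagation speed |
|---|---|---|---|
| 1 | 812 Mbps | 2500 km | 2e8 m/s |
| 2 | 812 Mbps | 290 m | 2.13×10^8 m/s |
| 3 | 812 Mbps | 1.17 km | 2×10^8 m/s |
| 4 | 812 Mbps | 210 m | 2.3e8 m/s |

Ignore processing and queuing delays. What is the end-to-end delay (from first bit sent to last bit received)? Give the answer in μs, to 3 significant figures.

12500 μs

Transmission delay per hop = L/R = 4000/812000000 = 4.92611 μs; 4 hops → 19.7044 μs.
Propagation delays (d/s per hop): 12500, 1.3615, 5.85, 0.913043 μs; sum = 12508.1 μs.
End-to-end = 12500 μs.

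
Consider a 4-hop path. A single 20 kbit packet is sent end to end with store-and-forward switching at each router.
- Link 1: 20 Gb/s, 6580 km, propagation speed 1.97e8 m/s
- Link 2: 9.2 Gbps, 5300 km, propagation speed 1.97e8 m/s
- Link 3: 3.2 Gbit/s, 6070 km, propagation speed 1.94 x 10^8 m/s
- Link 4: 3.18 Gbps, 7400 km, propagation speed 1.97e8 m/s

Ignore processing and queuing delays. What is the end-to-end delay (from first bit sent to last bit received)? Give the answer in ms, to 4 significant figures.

129.2 ms

L = 20000 bits.
Transmission delays (L/R per hop): 0.001, 0.00217391, 0.00625, 0.00628931 ms; sum = 0.0157132 ms.
Propagation delays (d/s per hop): 33.401, 26.9036, 31.2887, 37.5635 ms; sum = 129.157 ms.
End-to-end = 129.2 ms.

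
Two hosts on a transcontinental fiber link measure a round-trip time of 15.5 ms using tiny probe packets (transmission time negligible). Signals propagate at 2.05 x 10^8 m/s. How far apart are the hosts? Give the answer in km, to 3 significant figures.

One-way propagation = RTT/2 = 7.75 ms.
d = s × t = 2.05e+08 × 0.00775 = 1590 km.

1590 km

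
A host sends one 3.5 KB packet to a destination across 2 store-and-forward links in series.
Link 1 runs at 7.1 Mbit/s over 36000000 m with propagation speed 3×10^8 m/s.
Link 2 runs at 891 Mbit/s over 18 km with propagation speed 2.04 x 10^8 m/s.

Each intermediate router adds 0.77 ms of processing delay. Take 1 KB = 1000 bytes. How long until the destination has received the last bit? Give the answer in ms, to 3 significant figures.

125 ms

L = 28000 bits.
Transmission delays (L/R per hop): 3.94366, 0.0314254 ms; sum = 3.97509 ms.
Propagation delays (d/s per hop): 120, 0.0882353 ms; sum = 120.088 ms.
Processing at 1 router(s): 1 × 0.77 ms = 0.77 ms.
End-to-end = 125 ms.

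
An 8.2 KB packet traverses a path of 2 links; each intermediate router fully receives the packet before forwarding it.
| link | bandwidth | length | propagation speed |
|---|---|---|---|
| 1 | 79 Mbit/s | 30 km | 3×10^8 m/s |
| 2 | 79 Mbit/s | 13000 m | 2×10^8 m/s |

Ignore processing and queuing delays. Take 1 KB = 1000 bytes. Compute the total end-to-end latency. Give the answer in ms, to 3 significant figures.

L = 65600 bits.
Transmission delay per hop = L/R = 65600/79000000 = 0.83038 ms; 2 hops → 1.66076 ms.
Propagation delays (d/s per hop): 0.1, 0.065 ms; sum = 0.165 ms.
End-to-end = 1.83 ms.

1.83 ms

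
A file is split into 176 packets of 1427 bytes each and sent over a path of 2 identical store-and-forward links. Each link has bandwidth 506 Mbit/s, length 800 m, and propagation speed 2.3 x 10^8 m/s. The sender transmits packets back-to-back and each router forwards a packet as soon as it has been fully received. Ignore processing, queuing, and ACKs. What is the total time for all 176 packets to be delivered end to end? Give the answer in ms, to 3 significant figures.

4.00 ms

Per-hop transmission t_tx = L/R = 11416/506000000 = 0.0225613 ms.
Per-hop propagation t_prop = 800/2.3e+08 = 0.00347826 ms.
Pipeline fill: first packet needs 2·t_tx to clear all hops; remaining 175 packets each add one t_tx.
Total = (2+176-1)·t_tx + 2·t_prop = 177·0.0225613 + 2·0.00347826 = 4.00 ms.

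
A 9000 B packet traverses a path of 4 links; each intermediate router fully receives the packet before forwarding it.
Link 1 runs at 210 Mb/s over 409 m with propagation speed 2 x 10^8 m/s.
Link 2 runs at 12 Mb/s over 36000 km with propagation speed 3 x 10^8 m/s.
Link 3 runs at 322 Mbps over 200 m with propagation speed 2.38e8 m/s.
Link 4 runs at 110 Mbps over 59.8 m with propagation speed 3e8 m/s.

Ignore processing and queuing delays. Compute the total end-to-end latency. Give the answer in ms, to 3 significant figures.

L = 9000 × 8 = 72000 bits.
Transmission delays (L/R per hop): 0.342857, 6, 0.223602, 0.654545 ms; sum = 7.22101 ms.
Propagation delays (d/s per hop): 0.002045, 120, 0.000840336, 0.000199333 ms; sum = 120.003 ms.
End-to-end = 127 ms.

127 ms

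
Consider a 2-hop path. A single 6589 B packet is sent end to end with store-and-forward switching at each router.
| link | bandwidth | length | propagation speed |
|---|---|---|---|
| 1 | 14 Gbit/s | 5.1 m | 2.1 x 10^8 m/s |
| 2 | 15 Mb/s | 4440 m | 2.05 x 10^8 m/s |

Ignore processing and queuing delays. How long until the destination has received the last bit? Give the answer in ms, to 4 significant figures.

L = 6589 × 8 = 52712 bits.
Transmission delays (L/R per hop): 0.00376514, 3.51413 ms; sum = 3.5179 ms.
Propagation delays (d/s per hop): 2.42857e-05, 0.0216585 ms; sum = 0.0216828 ms.
End-to-end = 3.540 ms.

3.540 ms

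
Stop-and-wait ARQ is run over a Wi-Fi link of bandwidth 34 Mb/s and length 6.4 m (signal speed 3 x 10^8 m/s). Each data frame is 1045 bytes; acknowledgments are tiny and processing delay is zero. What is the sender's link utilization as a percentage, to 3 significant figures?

100 %

t_tx = L/R = 8360/34000000 = 0.000245882 s.
t_prop = 6.4/300000000 = 2.13333e-08 s; RTT = 4.26667e-08 s.
Cycle = t_tx + RTT = 0.000245925 s.
Utilization = t_tx / cycle = 0.000245882/0.000245925 = 100 %.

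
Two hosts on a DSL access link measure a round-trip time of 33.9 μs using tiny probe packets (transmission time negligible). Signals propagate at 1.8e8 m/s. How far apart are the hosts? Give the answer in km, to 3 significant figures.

One-way propagation = RTT/2 = 16.95 μs.
d = s × t = 180000000 × 1.695e-05 = 3.05 km.

3.05 km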